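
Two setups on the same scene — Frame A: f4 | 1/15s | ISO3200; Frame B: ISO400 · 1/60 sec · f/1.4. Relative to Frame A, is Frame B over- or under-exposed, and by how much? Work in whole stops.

2 stops darker

Aperture: f/4 → f/2.8 → f/2 → f/1.4 — 3 stops opened up (brighter).
Shutter speed: 1/15 → 1/30 → 1/60 — 2 stops shorter (darker).
ISO: 3200 → 1600 → 800 → 400 — 3 stops dropped (darker).
Net: +3 −2 −3 = −2 stops.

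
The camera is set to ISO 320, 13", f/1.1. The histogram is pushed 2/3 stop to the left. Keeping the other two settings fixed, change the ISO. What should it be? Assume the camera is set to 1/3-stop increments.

Underexposed by 2/3 stop → need 2/3 stop brighter.
ISO: 320 → 400 → 500.

ISO 500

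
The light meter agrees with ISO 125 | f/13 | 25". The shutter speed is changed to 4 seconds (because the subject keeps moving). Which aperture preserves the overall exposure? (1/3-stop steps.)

Shutter speed: 25 → 20 → 15 → 13 → 10 → 8 → 6 → 5 → 4 — 2 2/3 stops shorter (darker).
Need 2 2/3 stops brighter from the aperture: f/13 → f/11 → f/10 → f/9 → f/8 → f/7.1 → f/6.3 → f/5.6 → f/5.

f/5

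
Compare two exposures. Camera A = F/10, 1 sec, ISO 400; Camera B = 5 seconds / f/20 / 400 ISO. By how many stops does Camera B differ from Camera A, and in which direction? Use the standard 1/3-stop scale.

Aperture: f/10 → f/11 → f/13 → f/14 → f/16 → f/18 → f/20 — 2 stops stopped down (darker).
Shutter speed: 1 → 1.3 → 1.6 → 2 → 2.5 → 3.2 → 4 → 5 — 2 1/3 stops slower (brighter).
ISO: unchanged.
Net: −2 +2 1/3 = +1/3 stops.

1/3 stop brighter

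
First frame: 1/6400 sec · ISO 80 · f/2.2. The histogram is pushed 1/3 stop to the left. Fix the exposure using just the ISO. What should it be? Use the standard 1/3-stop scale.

Underexposed by 1/3 stop → need 1/3 stop brighter.
ISO: 80 → 100.

ISO 100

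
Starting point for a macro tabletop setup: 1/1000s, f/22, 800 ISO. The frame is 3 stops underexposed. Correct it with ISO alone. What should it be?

ISO 6400

Underexposed by 3 stops → need 3 stops brighter.
ISO: 800 → 1600 → 3200 → 6400.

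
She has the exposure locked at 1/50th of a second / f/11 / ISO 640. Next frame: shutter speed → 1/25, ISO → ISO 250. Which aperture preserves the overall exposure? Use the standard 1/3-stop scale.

Shutter speed: 1/50 → 1/40 → 1/30 → 1/25 — 1 stop longer (brighter).
ISO: 640 → 500 → 400 → 320 → 250 — 1 1/3 stops dropped (darker).
Net change so far: 1/3 stop darker. Offset with the aperture: f/11 → f/10.

f/10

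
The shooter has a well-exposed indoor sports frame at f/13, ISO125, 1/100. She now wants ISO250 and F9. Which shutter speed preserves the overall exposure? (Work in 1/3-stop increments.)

ISO: 125 → 160 → 200 → 250 — 1 stop raised (brighter).
Aperture: f/13 → f/11 → f/10 → f/9 — 1 stop wider (brighter).
Net change so far: 2 stops brighter. Offset with the shutter speed: 1/100 → 1/125 → 1/160 → 1/200 → 1/250 → 1/320 → 1/400.

1/400s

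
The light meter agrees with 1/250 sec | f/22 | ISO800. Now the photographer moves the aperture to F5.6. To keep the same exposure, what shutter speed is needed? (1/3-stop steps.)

1/4000s

Aperture: f/22 → f/20 → f/18 → f/16 → f/14 → f/13 → f/11 → f/10 → f/9 → f/8 → f/7.1 → f/6.3 → f/5.6 — 4 stops wider (brighter).
Need 4 stops darker from the shutter speed: 1/250 → 1/320 → 1/400 → 1/500 → 1/640 → 1/800 → 1/1000 → 1/1250 → 1/1600 → 1/2000 → 1/2500 → 1/3200 → 1/4000.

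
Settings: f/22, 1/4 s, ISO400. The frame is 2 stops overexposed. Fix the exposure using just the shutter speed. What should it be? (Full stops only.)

Overexposed by 2 stops → need 2 stops darker.
Shutter speed: 1/4 → 1/8 → 1/15.

1/15s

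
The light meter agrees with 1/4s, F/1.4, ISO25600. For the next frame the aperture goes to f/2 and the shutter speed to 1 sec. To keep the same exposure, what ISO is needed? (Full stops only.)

ISO 12800

Aperture: f/1.4 → f/2 — 1 stop narrower (darker).
Shutter speed: 1/4 → 1/2 → 1 — 2 stops longer (brighter).
Net change so far: 1 stop brighter. Offset with the ISO: 25600 → 12800.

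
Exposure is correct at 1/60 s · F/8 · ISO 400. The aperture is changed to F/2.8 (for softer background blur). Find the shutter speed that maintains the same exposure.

1/500s

Aperture: f/8 → f/5.6 → f/4 → f/2.8 — 3 stops opened up (brighter).
Need 3 stops darker from the shutter speed: 1/60 → 1/125 → 1/250 → 1/500.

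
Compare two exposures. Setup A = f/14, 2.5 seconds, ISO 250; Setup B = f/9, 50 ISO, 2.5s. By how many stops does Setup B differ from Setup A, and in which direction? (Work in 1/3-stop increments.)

Aperture: f/14 → f/13 → f/11 → f/10 → f/9 — 1 1/3 stops larger aperture (brighter).
Shutter speed: unchanged.
ISO: 250 → 200 → 160 → 125 → 100 → 80 → 64 → 50 — 2 1/3 stops lower (darker).
Net: +1 1/3 −2 1/3 = −1 stop.

1 stop darker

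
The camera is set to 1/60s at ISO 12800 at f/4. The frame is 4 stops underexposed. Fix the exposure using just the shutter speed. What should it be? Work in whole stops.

1/4s

Underexposed by 4 stops → need 4 stops brighter.
Shutter speed: 1/60 → 1/30 → 1/15 → 1/8 → 1/4.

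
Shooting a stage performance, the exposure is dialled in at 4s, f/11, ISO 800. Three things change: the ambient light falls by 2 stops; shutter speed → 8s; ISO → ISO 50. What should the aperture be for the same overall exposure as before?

Scene light: 2 stops darker.
Shutter speed: 4 → 8 — 1 stop slower (brighter).
ISO: 800 → 400 → 200 → 100 → 50 — 4 stops dropped (darker).
Net so far: 5 stops darker. Aperture: f/11 → f/8 → f/5.6 → f/4 → f/2.8 → f/2.

f/2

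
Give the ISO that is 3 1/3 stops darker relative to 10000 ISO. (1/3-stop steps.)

ISO: 10000 → 8000 → 6400 → 5000 → 4000 → 3200 → 2500 → 2000 → 1600 → 1250 → 1000 — 3 1/3 stops lower (darker).

ISO 1000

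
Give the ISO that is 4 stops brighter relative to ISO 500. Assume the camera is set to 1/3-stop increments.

ISO: 500 → 640 → 800 → 1000 → 1250 → 1600 → 2000 → 2500 → 3200 → 4000 → 5000 → 6400 → 8000 — 4 stops higher (brighter).

ISO 8000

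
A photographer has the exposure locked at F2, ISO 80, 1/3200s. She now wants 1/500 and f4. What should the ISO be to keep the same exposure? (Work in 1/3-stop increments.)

Shutter speed: 1/3200 → 1/2500 → 1/2000 → 1/1600 → 1/1250 → 1/1000 → 1/800 → 1/640 → 1/500 — 2 2/3 stops slower (brighter).
Aperture: f/2 → f/2.2 → f/2.5 → f/2.8 → f/3.2 → f/3.5 → f/4 — 2 stops stopped down (darker).
Net change so far: 2/3 stop brighter. Offset with the ISO: 80 → 64 → 50.

ISO 50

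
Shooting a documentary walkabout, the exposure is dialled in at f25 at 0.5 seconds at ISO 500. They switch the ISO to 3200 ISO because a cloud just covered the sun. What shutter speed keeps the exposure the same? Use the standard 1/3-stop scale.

ISO: 500 → 640 → 800 → 1000 → 1250 → 1600 → 2000 → 2500 → 3200 — 2 2/3 stops raised (brighter).
Need 2 2/3 stops darker from the shutter speed: 0.5 → 0.4 → 0.3 → 1/4 → 1/5 → 1/6 → 1/8 → 1/10 → 1/13.

1/13s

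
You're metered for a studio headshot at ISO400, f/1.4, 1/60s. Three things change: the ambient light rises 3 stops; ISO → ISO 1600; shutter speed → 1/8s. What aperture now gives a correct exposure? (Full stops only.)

f/22

Scene light: 3 stops brighter.
ISO: 400 → 800 → 1600 — 2 stops higher (brighter).
Shutter speed: 1/60 → 1/30 → 1/15 → 1/8 — 3 stops longer (brighter).
Net so far: 8 stops brighter. Aperture: f/1.4 → f/2 → f/2.8 → f/4 → f/5.6 → f/8 → f/11 → f/16 → f/22.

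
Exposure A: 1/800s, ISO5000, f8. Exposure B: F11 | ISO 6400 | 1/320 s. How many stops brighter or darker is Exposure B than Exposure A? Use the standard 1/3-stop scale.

Aperture: f/8 → f/9 → f/10 → f/11 — 1 stop stopped down (darker).
Shutter speed: 1/800 → 1/640 → 1/500 → 1/400 → 1/320 — 1 1/3 stops longer (brighter).
ISO: 5000 → 6400 — 1/3 stop higher (brighter).
Net: −1 +1 1/3 +1/3 = +2/3 stops.

2/3 stop brighter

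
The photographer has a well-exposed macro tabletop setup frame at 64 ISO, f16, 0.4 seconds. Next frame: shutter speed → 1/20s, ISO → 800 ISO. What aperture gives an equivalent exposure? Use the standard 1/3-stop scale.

f/20

Shutter speed: 0.4 → 0.3 → 1/4 → 1/5 → 1/6 → 1/8 → 1/10 → 1/13 → 1/15 → 1/20 — 3 stops faster (darker).
ISO: 64 → 80 → 100 → 125 → 160 → 200 → 250 → 320 → 400 → 500 → 640 → 800 — 3 2/3 stops higher (brighter).
Net change so far: 2/3 stop brighter. Offset with the aperture: f/16 → f/18 → f/20.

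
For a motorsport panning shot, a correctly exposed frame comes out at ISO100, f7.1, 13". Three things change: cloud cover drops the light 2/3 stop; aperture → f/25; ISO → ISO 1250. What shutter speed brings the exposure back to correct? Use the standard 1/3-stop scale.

20 s

Scene light: 2/3 stop darker.
Aperture: f/7.1 → f/8 → f/9 → f/10 → f/11 → f/13 → f/14 → f/16 → f/18 → f/20 → f/22 → f/25 — 3 2/3 stops narrower (darker).
ISO: 100 → 125 → 160 → 200 → 250 → 320 → 400 → 500 → 640 → 800 → 1000 → 1250 — 3 2/3 stops raised (brighter).
Net so far: 2/3 stop darker. Shutter speed: 13 → 15 → 20.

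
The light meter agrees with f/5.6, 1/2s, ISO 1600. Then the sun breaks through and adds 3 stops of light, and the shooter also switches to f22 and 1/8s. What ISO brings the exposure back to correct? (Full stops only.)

Scene light: 3 stops brighter.
Aperture: f/5.6 → f/8 → f/11 → f/16 → f/22 — 4 stops smaller aperture (darker).
Shutter speed: 1/2 → 1/4 → 1/8 — 2 stops shorter (darker).
Net so far: 3 stops darker. ISO: 1600 → 3200 → 6400 → 12800.

ISO 12800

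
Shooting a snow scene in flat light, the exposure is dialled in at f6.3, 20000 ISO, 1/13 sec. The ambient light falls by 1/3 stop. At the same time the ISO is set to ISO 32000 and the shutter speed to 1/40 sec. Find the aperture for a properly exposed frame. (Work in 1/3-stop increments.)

Scene light: 1/3 stop darker.
ISO: 20000 → 25600 → 32000 — 2/3 stop raised (brighter).
Shutter speed: 1/13 → 1/15 → 1/20 → 1/25 → 1/30 → 1/40 — 1 2/3 stops faster (darker).
Net so far: 1 1/3 stops darker. Aperture: f/6.3 → f/5.6 → f/5 → f/4.5 → f/4.

f/4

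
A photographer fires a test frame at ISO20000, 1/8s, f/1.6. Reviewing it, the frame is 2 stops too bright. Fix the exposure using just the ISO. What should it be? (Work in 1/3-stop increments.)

Overexposed by 2 stops → need 2 stops darker.
ISO: 20000 → 16000 → 12800 → 10000 → 8000 → 6400 → 5000.

ISO 5000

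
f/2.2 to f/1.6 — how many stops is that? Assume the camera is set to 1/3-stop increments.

1 stop

f/2.2 → f/2 → f/1.8 → f/1.6 — count the steps: 3 third-stops = 1 stop.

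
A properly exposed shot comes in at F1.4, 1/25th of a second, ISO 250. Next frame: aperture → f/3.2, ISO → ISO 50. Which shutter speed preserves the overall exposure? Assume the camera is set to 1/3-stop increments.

Aperture: f/1.4 → f/1.6 → f/1.8 → f/2 → f/2.2 → f/2.5 → f/2.8 → f/3.2 — 2 1/3 stops narrower (darker).
ISO: 250 → 200 → 160 → 125 → 100 → 80 → 64 → 50 — 2 1/3 stops dropped (darker).
Net change so far: 4 2/3 stops darker. Offset with the shutter speed: 1/25 → 1/20 → 1/15 → 1/13 → 1/10 → 1/8 → 1/6 → 1/5 → 1/4 → 0.3 → 0.4 → 0.5 → 0.6 → 0.8 → 1.

1 s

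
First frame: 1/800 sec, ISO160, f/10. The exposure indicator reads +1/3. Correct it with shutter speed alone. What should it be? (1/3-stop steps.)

Overexposed by 1/3 stop → need 1/3 stop darker.
Shutter speed: 1/800 → 1/1000.

1/1000s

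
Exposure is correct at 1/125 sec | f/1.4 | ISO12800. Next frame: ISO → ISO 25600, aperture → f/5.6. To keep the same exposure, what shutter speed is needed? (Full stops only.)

ISO: 12800 → 25600 — 1 stop raised (brighter).
Aperture: f/1.4 → f/2 → f/2.8 → f/4 → f/5.6 — 4 stops stopped down (darker).
Net change so far: 3 stops darker. Offset with the shutter speed: 1/125 → 1/60 → 1/30 → 1/15.

1/15s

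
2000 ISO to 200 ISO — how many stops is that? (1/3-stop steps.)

3 1/3 stops

2000 → 1600 → 1250 → 1000 → 800 → 640 → 500 → 400 → 320 → 250 → 200 — count the steps: 10 third-stops = 3 1/3 stops.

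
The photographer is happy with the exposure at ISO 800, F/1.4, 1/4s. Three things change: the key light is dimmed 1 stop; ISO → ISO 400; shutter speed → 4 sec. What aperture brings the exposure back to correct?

Scene light: 1 stop darker.
ISO: 800 → 400 — 1 stop dropped (darker).
Shutter speed: 1/4 → 1/2 → 1 → 2 → 4 — 4 stops longer (brighter).
Net so far: 2 stops brighter. Aperture: f/1.4 → f/2 → f/2.8.

f/2.8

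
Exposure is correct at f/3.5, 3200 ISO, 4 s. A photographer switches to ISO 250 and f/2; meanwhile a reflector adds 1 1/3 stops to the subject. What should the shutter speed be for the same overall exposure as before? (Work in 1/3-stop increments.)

Scene light: 1 1/3 stops brighter.
ISO: 3200 → 2500 → 2000 → 1600 → 1250 → 1000 → 800 → 640 → 500 → 400 → 320 → 250 — 3 2/3 stops lower (darker).
Aperture: f/3.5 → f/3.2 → f/2.8 → f/2.5 → f/2.2 → f/2 — 1 2/3 stops larger aperture (brighter).
Net so far: 2/3 stop darker. Shutter speed: 4 → 5 → 6.

6 s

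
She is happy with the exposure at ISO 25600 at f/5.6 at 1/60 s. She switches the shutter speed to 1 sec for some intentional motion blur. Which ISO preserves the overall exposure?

ISO 400

Shutter speed: 1/60 → 1/30 → 1/15 → 1/8 → 1/4 → 1/2 → 1 — 6 stops slower (brighter).
Need 6 stops darker from the ISO: 25600 → 12800 → 6400 → 3200 → 1600 → 800 → 400.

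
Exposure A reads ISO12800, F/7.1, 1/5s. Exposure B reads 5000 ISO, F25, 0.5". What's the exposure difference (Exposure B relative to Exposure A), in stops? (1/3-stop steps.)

Aperture: f/7.1 → f/8 → f/9 → f/10 → f/11 → f/13 → f/14 → f/16 → f/18 → f/20 → f/22 → f/25 — 3 2/3 stops narrower (darker).
Shutter speed: 1/5 → 1/4 → 0.3 → 0.4 → 0.5 — 1 1/3 stops longer (brighter).
ISO: 12800 → 10000 → 8000 → 6400 → 5000 — 1 1/3 stops lower (darker).
Net: −3 2/3 +1 1/3 −1 1/3 = −3 2/3 stops.

3 2/3 stops darker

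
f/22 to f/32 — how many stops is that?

f/22 → f/32 — count the steps: 1 stop.

1 stop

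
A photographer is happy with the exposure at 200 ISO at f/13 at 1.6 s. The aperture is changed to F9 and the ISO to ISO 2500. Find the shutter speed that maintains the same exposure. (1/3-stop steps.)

Aperture: f/13 → f/11 → f/10 → f/9 — 1 stop larger aperture (brighter).
ISO: 200 → 250 → 320 → 400 → 500 → 640 → 800 → 1000 → 1250 → 1600 → 2000 → 2500 — 3 2/3 stops higher (brighter).
Net change so far: 4 2/3 stops brighter. Offset with the shutter speed: 1.6 → 1.3 → 1 → 0.8 → 0.6 → 0.5 → 0.4 → 0.3 → 1/4 → 1/5 → 1/6 → 1/8 → 1/10 → 1/13 → 1/15.

1/15s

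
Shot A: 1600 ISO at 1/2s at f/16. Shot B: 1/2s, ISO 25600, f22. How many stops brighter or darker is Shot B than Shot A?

Aperture: f/16 → f/22 — 1 stop smaller aperture (darker).
Shutter speed: unchanged.
ISO: 1600 → 3200 → 6400 → 12800 → 25600 — 4 stops raised (brighter).
Net: −1 +4 = +3 stops.

3 stops brighter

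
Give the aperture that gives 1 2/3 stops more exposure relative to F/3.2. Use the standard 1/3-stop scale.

f/1.8

Aperture: f/3.2 → f/2.8 → f/2.5 → f/2.2 → f/2 → f/1.8 — 1 2/3 stops opened up (brighter).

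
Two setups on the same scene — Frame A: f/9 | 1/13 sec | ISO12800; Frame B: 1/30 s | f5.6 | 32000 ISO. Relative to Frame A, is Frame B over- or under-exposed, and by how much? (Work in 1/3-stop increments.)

1 1/3 stops brighter

Aperture: f/9 → f/8 → f/7.1 → f/6.3 → f/5.6 — 1 1/3 stops wider (brighter).
Shutter speed: 1/13 → 1/15 → 1/20 → 1/25 → 1/30 — 1 1/3 stops shorter (darker).
ISO: 12800 → 16000 → 20000 → 25600 → 32000 — 1 1/3 stops higher (brighter).
Net: +1 1/3 −1 1/3 +1 1/3 = +1 1/3 stops.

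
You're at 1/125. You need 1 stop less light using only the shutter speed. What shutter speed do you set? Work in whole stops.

1/250s

Shutter speed: 1/125 → 1/250 — 1 stop shorter (darker).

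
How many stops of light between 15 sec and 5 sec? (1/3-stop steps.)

1 2/3 stops

15 → 13 → 10 → 8 → 6 → 5 — count the steps: 5 third-stops = 1 2/3 stops.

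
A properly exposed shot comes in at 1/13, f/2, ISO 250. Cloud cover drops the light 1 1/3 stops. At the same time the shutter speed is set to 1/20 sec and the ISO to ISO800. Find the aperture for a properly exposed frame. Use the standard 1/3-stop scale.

Scene light: 1 1/3 stops darker.
Shutter speed: 1/13 → 1/15 → 1/20 — 2/3 stop faster (darker).
ISO: 250 → 320 → 400 → 500 → 640 → 800 — 1 2/3 stops higher (brighter).
Net so far: 1/3 stop darker. Aperture: f/2 → f/1.8.

f/1.8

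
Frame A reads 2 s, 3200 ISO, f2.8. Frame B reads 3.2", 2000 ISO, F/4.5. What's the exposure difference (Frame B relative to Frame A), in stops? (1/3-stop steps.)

Aperture: f/2.8 → f/3.2 → f/3.5 → f/4 → f/4.5 — 1 1/3 stops smaller aperture (darker).
Shutter speed: 2 → 2.5 → 3.2 — 2/3 stop longer (brighter).
ISO: 3200 → 2500 → 2000 — 2/3 stop lower (darker).
Net: −1 1/3 +2/3 −2/3 = −1 1/3 stops.

1 1/3 stops darker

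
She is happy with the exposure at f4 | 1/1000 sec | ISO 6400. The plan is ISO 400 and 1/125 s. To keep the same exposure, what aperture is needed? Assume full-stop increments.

ISO: 6400 → 3200 → 1600 → 800 → 400 — 4 stops dropped (darker).
Shutter speed: 1/1000 → 1/500 → 1/250 → 1/125 — 3 stops longer (brighter).
Net change so far: 1 stop darker. Offset with the aperture: f/4 → f/2.8.

f/2.8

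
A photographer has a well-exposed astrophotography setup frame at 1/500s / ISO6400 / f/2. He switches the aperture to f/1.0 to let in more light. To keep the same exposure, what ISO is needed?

Aperture: f/2 → f/1.4 → f/1.0 — 2 stops larger aperture (brighter).
Need 2 stops darker from the ISO: 6400 → 3200 → 1600.

ISO 1600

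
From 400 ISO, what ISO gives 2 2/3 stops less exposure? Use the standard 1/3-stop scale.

ISO: 400 → 320 → 250 → 200 → 160 → 125 → 100 → 80 → 64 — 2 2/3 stops lower (darker).

ISO 64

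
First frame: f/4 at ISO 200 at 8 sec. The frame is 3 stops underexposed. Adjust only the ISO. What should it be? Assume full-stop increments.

Underexposed by 3 stops → need 3 stops brighter.
ISO: 200 → 400 → 800 → 1600.

ISO 1600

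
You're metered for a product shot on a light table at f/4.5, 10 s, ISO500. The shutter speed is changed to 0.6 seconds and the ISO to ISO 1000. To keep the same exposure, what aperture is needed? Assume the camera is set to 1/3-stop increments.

f/1.6

Shutter speed: 10 → 8 → 6 → 5 → 4 → 3.2 → 2.5 → 2 → 1.6 → 1.3 → 1 → 0.8 → 0.6 — 4 stops shorter (darker).
ISO: 500 → 640 → 800 → 1000 — 1 stop raised (brighter).
Net change so far: 3 stops darker. Offset with the aperture: f/4.5 → f/4 → f/3.5 → f/3.2 → f/2.8 → f/2.5 → f/2.2 → f/2 → f/1.8 → f/1.6.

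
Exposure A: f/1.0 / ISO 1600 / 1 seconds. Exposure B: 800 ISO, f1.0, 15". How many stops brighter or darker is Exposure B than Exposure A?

3 stops brighter

Aperture: unchanged.
Shutter speed: 1 → 2 → 4 → 8 → 15 — 4 stops slower (brighter).
ISO: 1600 → 800 — 1 stop lower (darker).
Net: +4 −1 = +3 stops.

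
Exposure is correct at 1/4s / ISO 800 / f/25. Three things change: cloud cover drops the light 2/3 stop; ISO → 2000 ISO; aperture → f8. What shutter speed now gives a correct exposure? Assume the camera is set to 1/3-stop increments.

Scene light: 2/3 stop darker.
ISO: 800 → 1000 → 1250 → 1600 → 2000 — 1 1/3 stops raised (brighter).
Aperture: f/25 → f/22 → f/20 → f/18 → f/16 → f/14 → f/13 → f/11 → f/10 → f/9 → f/8 — 3 1/3 stops opened up (brighter).
Net so far: 4 stops brighter. Shutter speed: 1/4 → 1/5 → 1/6 → 1/8 → 1/10 → 1/13 → 1/15 → 1/20 → 1/25 → 1/30 → 1/40 → 1/50 → 1/60.

1/60s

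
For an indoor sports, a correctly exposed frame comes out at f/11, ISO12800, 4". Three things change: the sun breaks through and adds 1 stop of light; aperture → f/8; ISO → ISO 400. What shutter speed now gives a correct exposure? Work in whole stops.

30 s

Scene light: 1 stop brighter.
Aperture: f/11 → f/8 — 1 stop larger aperture (brighter).
ISO: 12800 → 6400 → 3200 → 1600 → 800 → 400 — 5 stops lower (darker).
Net so far: 3 stops darker. Shutter speed: 4 → 8 → 15 → 30.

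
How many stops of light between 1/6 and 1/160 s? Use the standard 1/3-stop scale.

4 2/3 stops

1/6 → 1/8 → 1/10 → 1/13 → 1/15 → 1/20 → 1/25 → 1/30 → 1/40 → 1/50 → 1/60 → 1/80 → 1/100 → 1/125 → 1/160 — count the steps: 14 third-stops = 4 2/3 stops.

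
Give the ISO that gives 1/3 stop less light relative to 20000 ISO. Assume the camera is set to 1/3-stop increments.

ISO: 20000 → 16000 — 1/3 stop lower (darker).

ISO 16000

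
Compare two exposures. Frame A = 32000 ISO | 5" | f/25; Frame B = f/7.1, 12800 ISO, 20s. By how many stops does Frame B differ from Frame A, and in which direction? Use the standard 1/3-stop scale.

4 1/3 stops brighter

Aperture: f/25 → f/22 → f/20 → f/18 → f/16 → f/14 → f/13 → f/11 → f/10 → f/9 → f/8 → f/7.1 — 3 2/3 stops wider (brighter).
Shutter speed: 5 → 6 → 8 → 10 → 13 → 15 → 20 — 2 stops slower (brighter).
ISO: 32000 → 25600 → 20000 → 16000 → 12800 — 1 1/3 stops dropped (darker).
Net: +3 2/3 +2 −1 1/3 = +4 1/3 stops.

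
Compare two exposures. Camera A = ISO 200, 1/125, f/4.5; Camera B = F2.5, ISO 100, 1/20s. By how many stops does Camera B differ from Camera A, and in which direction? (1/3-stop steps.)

3 1/3 stops brighter

Aperture: f/4.5 → f/4 → f/3.5 → f/3.2 → f/2.8 → f/2.5 — 1 2/3 stops wider (brighter).
Shutter speed: 1/125 → 1/100 → 1/80 → 1/60 → 1/50 → 1/40 → 1/30 → 1/25 → 1/20 — 2 2/3 stops longer (brighter).
ISO: 200 → 160 → 125 → 100 — 1 stop lower (darker).
Net: +1 2/3 +2 2/3 −1 = +3 1/3 stops.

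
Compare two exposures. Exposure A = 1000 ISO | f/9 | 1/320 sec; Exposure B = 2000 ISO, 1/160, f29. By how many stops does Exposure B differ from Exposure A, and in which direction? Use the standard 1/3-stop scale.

1 1/3 stops darker

Aperture: f/9 → f/10 → f/11 → f/13 → f/14 → f/16 → f/18 → f/20 → f/22 → f/25 → f/29 — 3 1/3 stops smaller aperture (darker).
Shutter speed: 1/320 → 1/250 → 1/200 → 1/160 — 1 stop longer (brighter).
ISO: 1000 → 1250 → 1600 → 2000 — 1 stop higher (brighter).
Net: −3 1/3 +1 +1 = −1 1/3 stops.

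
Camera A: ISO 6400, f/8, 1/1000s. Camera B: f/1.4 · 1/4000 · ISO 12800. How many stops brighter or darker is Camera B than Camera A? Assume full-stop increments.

Aperture: f/8 → f/5.6 → f/4 → f/2.8 → f/2 → f/1.4 — 5 stops larger aperture (brighter).
Shutter speed: 1/1000 → 1/2000 → 1/4000 — 2 stops faster (darker).
ISO: 6400 → 12800 — 1 stop higher (brighter).
Net: +5 −2 +1 = +4 stops.

4 stops brighter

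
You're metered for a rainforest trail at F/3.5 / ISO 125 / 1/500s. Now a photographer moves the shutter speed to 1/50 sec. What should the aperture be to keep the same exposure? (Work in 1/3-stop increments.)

Shutter speed: 1/500 → 1/400 → 1/320 → 1/250 → 1/200 → 1/160 → 1/125 → 1/100 → 1/80 → 1/60 → 1/50 — 3 1/3 stops longer (brighter).
Need 3 1/3 stops darker from the aperture: f/3.5 → f/4 → f/4.5 → f/5 → f/5.6 → f/6.3 → f/7.1 → f/8 → f/9 → f/10 → f/11.

f/11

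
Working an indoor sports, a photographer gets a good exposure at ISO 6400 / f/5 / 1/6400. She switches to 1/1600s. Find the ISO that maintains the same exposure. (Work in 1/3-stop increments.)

ISO 1600

Shutter speed: 1/6400 → 1/5000 → 1/4000 → 1/3200 → 1/2500 → 1/2000 → 1/1600 — 2 stops longer (brighter).
Need 2 stops darker from the ISO: 6400 → 5000 → 4000 → 3200 → 2500 → 2000 → 1600.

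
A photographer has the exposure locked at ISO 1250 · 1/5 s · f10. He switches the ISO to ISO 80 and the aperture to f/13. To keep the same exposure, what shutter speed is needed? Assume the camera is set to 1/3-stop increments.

5 s

ISO: 1250 → 1000 → 800 → 640 → 500 → 400 → 320 → 250 → 200 → 160 → 125 → 100 → 80 — 4 stops dropped (darker).
Aperture: f/10 → f/11 → f/13 — 2/3 stop narrower (darker).
Net change so far: 4 2/3 stops darker. Offset with the shutter speed: 1/5 → 1/4 → 0.3 → 0.4 → 0.5 → 0.6 → 0.8 → 1 → 1.3 → 1.6 → 2 → 2.5 → 3.2 → 4 → 5.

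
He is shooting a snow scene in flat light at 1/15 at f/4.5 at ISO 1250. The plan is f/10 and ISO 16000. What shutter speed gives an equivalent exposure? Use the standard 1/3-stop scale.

Aperture: f/4.5 → f/5 → f/5.6 → f/6.3 → f/7.1 → f/8 → f/9 → f/10 — 2 1/3 stops stopped down (darker).
ISO: 1250 → 1600 → 2000 → 2500 → 3200 → 4000 → 5000 → 6400 → 8000 → 10000 → 12800 → 16000 — 3 2/3 stops higher (brighter).
Net change so far: 1 1/3 stops brighter. Offset with the shutter speed: 1/15 → 1/20 → 1/25 → 1/30 → 1/40.

1/40s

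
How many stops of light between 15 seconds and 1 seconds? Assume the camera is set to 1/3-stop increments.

4 stops

15 → 13 → 10 → 8 → 6 → 5 → 4 → 3.2 → 2.5 → 2 → 1.6 → 1.3 → 1 — count the steps: 12 third-stops = 4 stops.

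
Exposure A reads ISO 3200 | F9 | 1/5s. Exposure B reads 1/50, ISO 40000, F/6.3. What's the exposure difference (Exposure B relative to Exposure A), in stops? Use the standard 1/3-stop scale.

Aperture: f/9 → f/8 → f/7.1 → f/6.3 — 1 stop larger aperture (brighter).
Shutter speed: 1/5 → 1/6 → 1/8 → 1/10 → 1/13 → 1/15 → 1/20 → 1/25 → 1/30 → 1/40 → 1/50 — 3 1/3 stops shorter (darker).
ISO: 3200 → 4000 → 5000 → 6400 → 8000 → 10000 → 12800 → 16000 → 20000 → 25600 → 32000 → 40000 — 3 2/3 stops higher (brighter).
Net: +1 −3 1/3 +3 2/3 = +1 1/3 stops.

1 1/3 stops brighter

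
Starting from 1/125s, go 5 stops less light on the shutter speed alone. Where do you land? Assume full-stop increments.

Shutter speed: 1/125 → 1/250 → 1/500 → 1/1000 → 1/2000 → 1/4000 — 5 stops faster (darker).

1/4000s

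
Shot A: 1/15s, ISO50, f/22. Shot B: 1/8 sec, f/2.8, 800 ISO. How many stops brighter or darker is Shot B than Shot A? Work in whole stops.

Aperture: f/22 → f/16 → f/11 → f/8 → f/5.6 → f/4 → f/2.8 — 6 stops wider (brighter).
Shutter speed: 1/15 → 1/8 — 1 stop slower (brighter).
ISO: 50 → 100 → 200 → 400 → 800 — 4 stops raised (brighter).
Net: +6 +1 +4 = +11 stops.

11 stops brighter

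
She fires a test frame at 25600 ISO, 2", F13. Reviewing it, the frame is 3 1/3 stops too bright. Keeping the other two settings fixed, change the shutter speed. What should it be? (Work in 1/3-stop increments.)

Overexposed by 3 1/3 stops → need 3 1/3 stops darker.
Shutter speed: 2 → 1.6 → 1.3 → 1 → 0.8 → 0.6 → 0.5 → 0.4 → 0.3 → 1/4 → 1/5.

1/5s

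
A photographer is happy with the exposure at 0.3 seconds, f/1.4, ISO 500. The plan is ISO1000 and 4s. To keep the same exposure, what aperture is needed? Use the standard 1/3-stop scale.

ISO: 500 → 640 → 800 → 1000 — 1 stop higher (brighter).
Shutter speed: 0.3 → 0.4 → 0.5 → 0.6 → 0.8 → 1 → 1.3 → 1.6 → 2 → 2.5 → 3.2 → 4 — 3 2/3 stops slower (brighter).
Net change so far: 4 2/3 stops brighter. Offset with the aperture: f/1.4 → f/1.6 → f/1.8 → f/2 → f/2.2 → f/2.5 → f/2.8 → f/3.2 → f/3.5 → f/4 → f/4.5 → f/5 → f/5.6 → f/6.3 → f/7.1.

f/7.1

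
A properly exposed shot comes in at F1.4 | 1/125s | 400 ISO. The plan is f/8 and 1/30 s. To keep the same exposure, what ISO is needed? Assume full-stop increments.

ISO 3200

Aperture: f/1.4 → f/2 → f/2.8 → f/4 → f/5.6 → f/8 — 5 stops narrower (darker).
Shutter speed: 1/125 → 1/60 → 1/30 — 2 stops slower (brighter).
Net change so far: 3 stops darker. Offset with the ISO: 400 → 800 → 1600 → 3200.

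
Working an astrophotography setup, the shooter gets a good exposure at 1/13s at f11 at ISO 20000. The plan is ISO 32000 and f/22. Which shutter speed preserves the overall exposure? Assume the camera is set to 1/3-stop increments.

ISO: 20000 → 25600 → 32000 — 2/3 stop higher (brighter).
Aperture: f/11 → f/13 → f/14 → f/16 → f/18 → f/20 → f/22 — 2 stops narrower (darker).
Net change so far: 1 1/3 stops darker. Offset with the shutter speed: 1/13 → 1/10 → 1/8 → 1/6 → 1/5.

1/5s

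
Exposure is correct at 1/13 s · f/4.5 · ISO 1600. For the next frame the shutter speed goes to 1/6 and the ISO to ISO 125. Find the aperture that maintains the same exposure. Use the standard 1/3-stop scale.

f/1.8

Shutter speed: 1/13 → 1/10 → 1/8 → 1/6 — 1 stop longer (brighter).
ISO: 1600 → 1250 → 1000 → 800 → 640 → 500 → 400 → 320 → 250 → 200 → 160 → 125 — 3 2/3 stops lower (darker).
Net change so far: 2 2/3 stops darker. Offset with the aperture: f/4.5 → f/4 → f/3.5 → f/3.2 → f/2.8 → f/2.5 → f/2.2 → f/2 → f/1.8.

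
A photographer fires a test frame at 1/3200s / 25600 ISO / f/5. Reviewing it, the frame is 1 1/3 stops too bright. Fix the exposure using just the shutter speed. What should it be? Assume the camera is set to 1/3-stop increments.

Overexposed by 1 1/3 stops → need 1 1/3 stops darker.
Shutter speed: 1/3200 → 1/4000 → 1/5000 → 1/6400 → 1/8000.

1/8000s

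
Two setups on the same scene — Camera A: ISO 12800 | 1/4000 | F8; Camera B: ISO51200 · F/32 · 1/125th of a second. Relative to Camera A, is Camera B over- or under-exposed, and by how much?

3 stops brighter

Aperture: f/8 → f/11 → f/16 → f/22 → f/32 — 4 stops stopped down (darker).
Shutter speed: 1/4000 → 1/2000 → 1/1000 → 1/500 → 1/250 → 1/125 — 5 stops longer (brighter).
ISO: 12800 → 25600 → 51200 — 2 stops higher (brighter).
Net: −4 +5 +2 = +3 stops.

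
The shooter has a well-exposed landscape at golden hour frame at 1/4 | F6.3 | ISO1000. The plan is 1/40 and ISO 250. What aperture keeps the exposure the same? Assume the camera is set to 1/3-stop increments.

Shutter speed: 1/4 → 1/5 → 1/6 → 1/8 → 1/10 → 1/13 → 1/15 → 1/20 → 1/25 → 1/30 → 1/40 — 3 1/3 stops shorter (darker).
ISO: 1000 → 800 → 640 → 500 → 400 → 320 → 250 — 2 stops dropped (darker).
Net change so far: 5 1/3 stops darker. Offset with the aperture: f/6.3 → f/5.6 → f/5 → f/4.5 → f/4 → f/3.5 → f/3.2 → f/2.8 → f/2.5 → f/2.2 → f/2 → f/1.8 → f/1.6 → f/1.4 → f/1.2 → f/1.1 → f/1.0.

f/1.0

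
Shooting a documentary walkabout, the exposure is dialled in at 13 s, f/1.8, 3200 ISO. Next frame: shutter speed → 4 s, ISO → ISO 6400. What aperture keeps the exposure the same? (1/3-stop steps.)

Shutter speed: 13 → 10 → 8 → 6 → 5 → 4 — 1 2/3 stops shorter (darker).
ISO: 3200 → 4000 → 5000 → 6400 — 1 stop raised (brighter).
Net change so far: 2/3 stop darker. Offset with the aperture: f/1.8 → f/1.6 → f/1.4.

f/1.4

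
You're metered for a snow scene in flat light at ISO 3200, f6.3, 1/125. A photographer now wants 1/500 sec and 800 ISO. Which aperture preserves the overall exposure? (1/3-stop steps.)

Shutter speed: 1/125 → 1/160 → 1/200 → 1/250 → 1/320 → 1/400 → 1/500 — 2 stops faster (darker).
ISO: 3200 → 2500 → 2000 → 1600 → 1250 → 1000 → 800 — 2 stops dropped (darker).
Net change so far: 4 stops darker. Offset with the aperture: f/6.3 → f/5.6 → f/5 → f/4.5 → f/4 → f/3.5 → f/3.2 → f/2.8 → f/2.5 → f/2.2 → f/2 → f/1.8 → f/1.6.

f/1.6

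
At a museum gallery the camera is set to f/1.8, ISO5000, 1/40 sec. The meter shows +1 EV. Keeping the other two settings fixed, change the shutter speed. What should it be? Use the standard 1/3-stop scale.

Overexposed by 1 stop → need 1 stop darker.
Shutter speed: 1/40 → 1/50 → 1/60 → 1/80.

1/80s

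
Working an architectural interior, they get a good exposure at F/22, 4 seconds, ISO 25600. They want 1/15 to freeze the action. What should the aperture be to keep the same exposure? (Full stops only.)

f/2.8

Shutter speed: 4 → 2 → 1 → 1/2 → 1/4 → 1/8 → 1/15 — 6 stops shorter (darker).
Need 6 stops brighter from the aperture: f/22 → f/16 → f/11 → f/8 → f/5.6 → f/4 → f/2.8.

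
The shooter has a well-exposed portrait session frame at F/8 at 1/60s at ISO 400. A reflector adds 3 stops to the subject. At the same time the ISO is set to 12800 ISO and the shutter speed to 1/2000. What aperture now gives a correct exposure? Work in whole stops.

f/22

Scene light: 3 stops brighter.
ISO: 400 → 800 → 1600 → 3200 → 6400 → 12800 — 5 stops higher (brighter).
Shutter speed: 1/60 → 1/125 → 1/250 → 1/500 → 1/1000 → 1/2000 — 5 stops shorter (darker).
Net so far: 3 stops brighter. Aperture: f/8 → f/11 → f/16 → f/22.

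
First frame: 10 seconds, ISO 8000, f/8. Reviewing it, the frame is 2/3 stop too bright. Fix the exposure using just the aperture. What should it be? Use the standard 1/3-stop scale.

Overexposed by 2/3 stop → need 2/3 stop darker.
Aperture: f/8 → f/9 → f/10.

f/10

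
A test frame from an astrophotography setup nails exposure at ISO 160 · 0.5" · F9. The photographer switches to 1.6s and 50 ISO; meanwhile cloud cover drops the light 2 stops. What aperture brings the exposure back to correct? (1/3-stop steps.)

Scene light: 2 stops darker.
Shutter speed: 0.5 → 0.6 → 0.8 → 1 → 1.3 → 1.6 — 1 2/3 stops longer (brighter).
ISO: 160 → 125 → 100 → 80 → 64 → 50 — 1 2/3 stops dropped (darker).
Net so far: 2 stops darker. Aperture: f/9 → f/8 → f/7.1 → f/6.3 → f/5.6 → f/5 → f/4.5.

f/4.5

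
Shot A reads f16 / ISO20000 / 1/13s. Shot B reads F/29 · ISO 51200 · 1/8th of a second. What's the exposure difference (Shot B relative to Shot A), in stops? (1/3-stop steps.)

Aperture: f/16 → f/18 → f/20 → f/22 → f/25 → f/29 — 1 2/3 stops stopped down (darker).
Shutter speed: 1/13 → 1/10 → 1/8 — 2/3 stop slower (brighter).
ISO: 20000 → 25600 → 32000 → 40000 → 51200 — 1 1/3 stops higher (brighter).
Net: −1 2/3 +2/3 +1 1/3 = +1/3 stops.

1/3 stop brighter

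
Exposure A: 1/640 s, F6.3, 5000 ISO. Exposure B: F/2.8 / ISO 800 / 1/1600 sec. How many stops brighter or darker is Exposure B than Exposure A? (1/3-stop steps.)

1 2/3 stops darker

Aperture: f/6.3 → f/5.6 → f/5 → f/4.5 → f/4 → f/3.5 → f/3.2 → f/2.8 — 2 1/3 stops wider (brighter).
Shutter speed: 1/640 → 1/800 → 1/1000 → 1/1250 → 1/1600 — 1 1/3 stops faster (darker).
ISO: 5000 → 4000 → 3200 → 2500 → 2000 → 1600 → 1250 → 1000 → 800 — 2 2/3 stops dropped (darker).
Net: +2 1/3 −1 1/3 −2 2/3 = −1 2/3 stops.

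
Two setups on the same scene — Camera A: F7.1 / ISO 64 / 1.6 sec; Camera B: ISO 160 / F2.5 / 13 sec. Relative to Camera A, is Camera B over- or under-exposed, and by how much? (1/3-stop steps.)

7 1/3 stops brighter

Aperture: f/7.1 → f/6.3 → f/5.6 → f/5 → f/4.5 → f/4 → f/3.5 → f/3.2 → f/2.8 → f/2.5 — 3 stops opened up (brighter).
Shutter speed: 1.6 → 2 → 2.5 → 3.2 → 4 → 5 → 6 → 8 → 10 → 13 — 3 stops slower (brighter).
ISO: 64 → 80 → 100 → 125 → 160 — 1 1/3 stops raised (brighter).
Net: +3 +3 +1 1/3 = +7 1/3 stops.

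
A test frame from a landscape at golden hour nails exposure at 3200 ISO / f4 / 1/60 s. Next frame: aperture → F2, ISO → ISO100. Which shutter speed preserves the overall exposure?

1/8s

Aperture: f/4 → f/2.8 → f/2 — 2 stops wider (brighter).
ISO: 3200 → 1600 → 800 → 400 → 200 → 100 — 5 stops dropped (darker).
Net change so far: 3 stops darker. Offset with the shutter speed: 1/60 → 1/30 → 1/15 → 1/8.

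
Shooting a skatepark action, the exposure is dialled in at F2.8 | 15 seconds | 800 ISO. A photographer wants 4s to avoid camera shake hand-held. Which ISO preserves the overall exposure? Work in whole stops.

Shutter speed: 15 → 8 → 4 — 2 stops faster (darker).
Need 2 stops brighter from the ISO: 800 → 1600 → 3200.

ISO 3200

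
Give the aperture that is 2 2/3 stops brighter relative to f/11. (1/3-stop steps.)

f/4.5

Aperture: f/11 → f/10 → f/9 → f/8 → f/7.1 → f/6.3 → f/5.6 → f/5 → f/4.5 — 2 2/3 stops opened up (brighter).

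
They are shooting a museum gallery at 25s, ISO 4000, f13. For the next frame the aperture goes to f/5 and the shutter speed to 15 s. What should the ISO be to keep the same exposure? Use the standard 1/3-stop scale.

ISO 1000

Aperture: f/13 → f/11 → f/10 → f/9 → f/8 → f/7.1 → f/6.3 → f/5.6 → f/5 — 2 2/3 stops wider (brighter).
Shutter speed: 25 → 20 → 15 — 2/3 stop shorter (darker).
Net change so far: 2 stops brighter. Offset with the ISO: 4000 → 3200 → 2500 → 2000 → 1600 → 1250 → 1000.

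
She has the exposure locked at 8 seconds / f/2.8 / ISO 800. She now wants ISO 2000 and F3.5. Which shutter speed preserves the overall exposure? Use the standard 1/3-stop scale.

ISO: 800 → 1000 → 1250 → 1600 → 2000 — 1 1/3 stops higher (brighter).
Aperture: f/2.8 → f/3.2 → f/3.5 — 2/3 stop stopped down (darker).
Net change so far: 2/3 stop brighter. Offset with the shutter speed: 8 → 6 → 5.

5 s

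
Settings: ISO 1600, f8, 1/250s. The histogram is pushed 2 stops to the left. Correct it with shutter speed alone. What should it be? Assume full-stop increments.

1/60s

Underexposed by 2 stops → need 2 stops brighter.
Shutter speed: 1/250 → 1/125 → 1/60.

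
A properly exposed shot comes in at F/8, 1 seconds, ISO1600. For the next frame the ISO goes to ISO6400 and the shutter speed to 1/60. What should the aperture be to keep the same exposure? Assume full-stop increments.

f/2

ISO: 1600 → 3200 → 6400 — 2 stops raised (brighter).
Shutter speed: 1 → 1/2 → 1/4 → 1/8 → 1/15 → 1/30 → 1/60 — 6 stops shorter (darker).
Net change so far: 4 stops darker. Offset with the aperture: f/8 → f/5.6 → f/4 → f/2.8 → f/2.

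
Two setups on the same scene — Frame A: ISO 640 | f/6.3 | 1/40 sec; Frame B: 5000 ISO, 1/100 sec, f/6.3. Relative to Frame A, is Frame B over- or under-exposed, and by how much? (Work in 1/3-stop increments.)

Aperture: unchanged.
Shutter speed: 1/40 → 1/50 → 1/60 → 1/80 → 1/100 — 1 1/3 stops faster (darker).
ISO: 640 → 800 → 1000 → 1250 → 1600 → 2000 → 2500 → 3200 → 4000 → 5000 — 3 stops raised (brighter).
Net: −1 1/3 +3 = +1 2/3 stops.

1 2/3 stops brighter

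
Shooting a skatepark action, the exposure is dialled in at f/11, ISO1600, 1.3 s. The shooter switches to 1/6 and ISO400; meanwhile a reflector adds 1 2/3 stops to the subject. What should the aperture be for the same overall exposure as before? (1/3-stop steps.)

Scene light: 1 2/3 stops brighter.
Shutter speed: 1.3 → 1 → 0.8 → 0.6 → 0.5 → 0.4 → 0.3 → 1/4 → 1/5 → 1/6 — 3 stops shorter (darker).
ISO: 1600 → 1250 → 1000 → 800 → 640 → 500 → 400 — 2 stops lower (darker).
Net so far: 3 1/3 stops darker. Aperture: f/11 → f/10 → f/9 → f/8 → f/7.1 → f/6.3 → f/5.6 → f/5 → f/4.5 → f/4 → f/3.5.

f/3.5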